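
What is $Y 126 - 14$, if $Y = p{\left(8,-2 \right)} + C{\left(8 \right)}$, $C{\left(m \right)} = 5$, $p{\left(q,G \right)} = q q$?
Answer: $8680$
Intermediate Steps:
$p{\left(q,G \right)} = q^{2}$
$Y = 69$ ($Y = 8^{2} + 5 = 64 + 5 = 69$)
$Y 126 - 14 = 69 \cdot 126 - 14 = 8694 - 14 = 8680$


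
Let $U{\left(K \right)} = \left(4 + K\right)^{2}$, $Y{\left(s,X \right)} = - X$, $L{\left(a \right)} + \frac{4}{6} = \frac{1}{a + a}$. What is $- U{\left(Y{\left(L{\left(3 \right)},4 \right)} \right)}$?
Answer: $0$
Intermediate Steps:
$L{\left(a \right)} = - \frac{2}{3} + \frac{1}{2 a}$ ($L{\left(a \right)} = - \frac{2}{3} + \frac{1}{a + a} = - \frac{2}{3} + \frac{1}{2 a}$)
$- U{\left(Y{\left(L{\left(3 \right)},4 \right)} \right)} = - \left(4 - 4\right)^{2} = - 0^{2} = \left(-1\right) 0 = 0$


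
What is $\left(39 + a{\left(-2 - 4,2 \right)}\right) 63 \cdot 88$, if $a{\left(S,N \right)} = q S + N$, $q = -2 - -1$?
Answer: $260568$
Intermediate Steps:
$q = -1$ ($q = -2 + 1 = -1$)
$a{\left(S,N \right)} = N - S$ ($a{\left(S,N \right)} = - S + N = N - S$)
$\left(39 + a{\left(-2 - 4,2 \right)}\right) 63 \cdot 88 = \left(39 + \left(2 - \left(-2 - 4\right)\right)\right) 63 \cdot 88 = \left(39 + \left(2 - -6\right)\right) 63 \cdot 88 = \left(39 + \left(2 + 6\right)\right) 63 \cdot 88 = \left(39 + 8\right) 63 \cdot 88 = 47 \cdot 63 \cdot 88 = 2961 \cdot 88 = 260568$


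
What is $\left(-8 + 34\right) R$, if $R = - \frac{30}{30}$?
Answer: $-26$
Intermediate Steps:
$R = -1$ ($R = \left(-30\right) \frac{1}{30} = -1$)
$\left(-8 + 34\right) R = \left(-8 + 34\right) \left(-1\right) = 26 \left(-1\right) = -26$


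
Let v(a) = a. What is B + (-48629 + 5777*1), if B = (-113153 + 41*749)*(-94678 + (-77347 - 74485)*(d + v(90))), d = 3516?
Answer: 45146406083428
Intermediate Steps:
B = 45146406126280 (B = (-113153 + 41*749)*(-94678 + (-77347 - 74485)*(3516 + 90)) = (-113153 + 30709)*(-94678 - 151832*3606) = -82444*(-94678 - 547506192) = -82444*(-547600870) = 45146406126280)
B + (-48629 + 5777*1) = 45146406126280 + (-48629 + 5777*1) = 45146406126280 + (-48629 + 5777) = 45146406126280 - 42852 = 45146406083428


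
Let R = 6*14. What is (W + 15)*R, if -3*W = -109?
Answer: 4312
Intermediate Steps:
W = 109/3 (W = -1/3*(-109) = 109/3 ≈ 36.333)
R = 84
(W + 15)*R = (109/3 + 15)*84 = (154/3)*84 = 4312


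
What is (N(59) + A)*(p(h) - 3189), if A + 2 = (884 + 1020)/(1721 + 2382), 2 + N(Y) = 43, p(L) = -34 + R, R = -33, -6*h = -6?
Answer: -47928616/373 ≈ -1.2850e+5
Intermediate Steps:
h = 1 (h = -⅙*(-6) = 1)
p(L) = -67 (p(L) = -34 - 33 = -67)
N(Y) = 41 (N(Y) = -2 + 43 = 41)
A = -6302/4103 (A = -2 + (884 + 1020)/(1721 + 2382) = -2 + 1904/4103 = -6302/4103 ≈ -1.5359)
(N(59) + A)*(p(h) - 3189) = (41 - 6302/4103)*(-67 - 3189) = (161921/4103)*(-3256) = -47928616/373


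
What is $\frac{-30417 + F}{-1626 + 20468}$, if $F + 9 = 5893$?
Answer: $- \frac{24533}{18842} \approx -1.302$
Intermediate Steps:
$F = 5884$ ($F = -9 + 5893 = 5884$)
$\frac{-30417 + F}{-1626 + 20468} = \frac{-30417 + 5884}{-1626 + 20468} = - \frac{24533}{18842}$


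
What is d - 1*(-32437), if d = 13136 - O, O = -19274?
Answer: 64847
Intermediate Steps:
d = 32410 (d = 13136 - 1*(-19274) = 13136 + 19274 = 32410)
d - 1*(-32437) = 32410 - 1*(-32437) = 32410 + 32437 = 64847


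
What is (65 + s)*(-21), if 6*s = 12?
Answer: -1407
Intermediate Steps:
s = 2 (s = (⅙)*12 = 2)
(65 + s)*(-21) = (65 + 2)*(-21) = 67*(-21) = -1407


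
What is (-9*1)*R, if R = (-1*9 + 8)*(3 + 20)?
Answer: 207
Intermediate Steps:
R = -23 (R = (-9 + 8)*23 = -1*23 = -23)
(-9*1)*R = -9*1*(-23) = -9*(-23) = 207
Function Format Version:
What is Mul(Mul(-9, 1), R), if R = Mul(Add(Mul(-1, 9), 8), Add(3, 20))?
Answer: 207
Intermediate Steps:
R = -23 (R = Mul(Add(-9, 8), 23) = Mul(-1, 23) = -23)
Mul(Mul(-9, 1), R) = Mul(Mul(-9, 1), -23) = Mul(-9, -23) = 207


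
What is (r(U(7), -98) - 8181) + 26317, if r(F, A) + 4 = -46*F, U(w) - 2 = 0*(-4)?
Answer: 18040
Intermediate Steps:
U(w) = 2 (U(w) = 2 + 0*(-4) = 2 + 0 = 2)
r(F, A) = -4 - 46*F
(r(U(7), -98) - 8181) + 26317 = ((-4 - 46*2) - 8181) + 26317 = ((-4 - 92) - 8181) + 26317 = (-96 - 8181) + 26317 = -8277 + 26317 = 18040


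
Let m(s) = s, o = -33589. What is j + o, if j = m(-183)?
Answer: -33772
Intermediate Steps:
j = -183
j + o = -183 - 33589 = -33772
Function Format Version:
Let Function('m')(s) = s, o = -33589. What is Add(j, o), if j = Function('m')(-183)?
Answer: -33772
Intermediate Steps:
j = -183
Add(j, o) = Add(-183, -33589) = -33772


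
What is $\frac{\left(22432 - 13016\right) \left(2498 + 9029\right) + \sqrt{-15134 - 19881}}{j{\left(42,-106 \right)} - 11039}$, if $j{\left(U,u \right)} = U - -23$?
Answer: $- \frac{54269116}{5487} - \frac{i \sqrt{35015}}{10974} \approx -9890.5 - 0.017051 i$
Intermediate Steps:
$j{\left(U,u \right)} = 23 + U$ ($j{\left(U,u \right)} = U + 23 = 23 + U$)
$\frac{\left(22432 - 13016\right) \left(2498 + 9029\right) + \sqrt{-15134 - 19881}}{j{\left(42,-106 \right)} - 11039} = \frac{\left(22432 - 13016\right) \left(2498 + 9029\right) + \sqrt{-15134 - 19881}}{\left(23 + 42\right) - 11039} = \frac{9416 \cdot 11527 + \sqrt{-35015}}{65 - 11039} = \frac{108538232 + i \sqrt{35015}}{-10974} = \left(108538232 + i \sqrt{35015}\right) \left(- \frac{1}{10974}\right) = - \frac{54269116}{5487} - \frac{i \sqrt{35015}}{10974}$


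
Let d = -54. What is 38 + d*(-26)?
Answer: 1442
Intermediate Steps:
38 + d*(-26) = 38 - 54*(-26) = 38 + 1404 = 1442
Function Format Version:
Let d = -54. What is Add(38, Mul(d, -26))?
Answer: 1442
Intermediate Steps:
Add(38, Mul(d, -26)) = Add(38, Mul(-54, -26)) = Add(38, 1404) = 1442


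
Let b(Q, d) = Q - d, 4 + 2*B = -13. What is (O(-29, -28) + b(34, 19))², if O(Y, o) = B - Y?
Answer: 5041/4 ≈ 1260.3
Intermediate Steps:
B = -17/2 (B = -2 + (½)*(-13) = -2 - 13/2 = -17/2 ≈ -8.5000)
O(Y, o) = -17/2 - Y
(O(-29, -28) + b(34, 19))² = ((-17/2 - 1*(-29)) + (34 - 1*19))² = ((-17/2 + 29) + (34 - 19))² = (41/2 + 15)² = (71/2)² = 5041/4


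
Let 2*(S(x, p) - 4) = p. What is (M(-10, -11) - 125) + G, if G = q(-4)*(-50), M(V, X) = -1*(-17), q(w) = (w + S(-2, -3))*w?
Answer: -408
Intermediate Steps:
S(x, p) = 4 + p/2
q(w) = w*(5/2 + w) (q(w) = (w + (4 + (½)*(-3)))*w = (w + (4 - 3/2))*w = (w + 5/2)*w = (5/2 + w)*w = w*(5/2 + w))
M(V, X) = 17
G = -300 (G = ((½)*(-4)*(5 + 2*(-4)))*(-50) = ((½)*(-4)*(5 - 8))*(-50) = ((½)*(-4)*(-3))*(-50) = 6*(-50) = -300)
(M(-10, -11) - 125) + G = (17 - 125) - 300 = -108 - 300 = -408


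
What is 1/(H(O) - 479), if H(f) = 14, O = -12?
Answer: -1/465 ≈ -0.0021505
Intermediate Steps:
1/(H(O) - 479) = 1/(14 - 479) = 1/(-465) = -1/465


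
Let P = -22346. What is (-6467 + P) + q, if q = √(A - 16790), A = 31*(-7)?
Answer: -28813 + I*√17007 ≈ -28813.0 + 130.41*I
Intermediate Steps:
A = -217
q = I*√17007 (q = √(-217 - 16790) = √(-17007) = I*√17007 ≈ 130.41*I)
(-6467 + P) + q = (-6467 - 22346) + I*√17007 = -28813 + I*√17007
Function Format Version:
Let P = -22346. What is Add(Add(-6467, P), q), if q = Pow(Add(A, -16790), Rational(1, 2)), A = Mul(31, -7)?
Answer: Add(-28813, Mul(I, Pow(17007, Rational(1, 2)))) ≈ Add(-28813., Mul(130.41, I))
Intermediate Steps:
A = -217
q = Mul(I, Pow(17007, Rational(1, 2))) (q = Pow(Add(-217, -16790), Rational(1, 2)) = Pow(-17007, Rational(1, 2)) = Mul(I, Pow(17007, Rational(1, 2))) ≈ Mul(130.41, I))
Add(Add(-6467, P), q) = Add(Add(-6467, -22346), Mul(I, Pow(17007, Rational(1, 2)))) = Add(-28813, Mul(I, Pow(17007, Rational(1, 2))))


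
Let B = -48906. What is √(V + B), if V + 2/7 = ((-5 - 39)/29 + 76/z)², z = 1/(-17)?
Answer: 2*√16733744482/203 ≈ 1274.5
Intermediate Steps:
z = -1/17 ≈ -0.058824
V = 9850049326/5887 (V = -2/7 + ((-5 - 39)/29 + 76/(-1/17))² = -2/7 + (-44*1/29 + 76*(-17))² = -2/7 + (-44/29 - 1292)² = -2/7 + (-37512/29)² = -2/7 + 1407150144/841 = 9850049326/5887 ≈ 1.6732e+6)
√(V + B) = √(9850049326/5887 - 48906) = √(9562139704/5887) = 2*√16733744482/203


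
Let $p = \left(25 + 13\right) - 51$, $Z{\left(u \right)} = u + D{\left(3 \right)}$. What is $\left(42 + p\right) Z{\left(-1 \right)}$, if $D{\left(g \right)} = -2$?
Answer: $-87$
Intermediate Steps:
$Z{\left(u \right)} = -2 + u$ ($Z{\left(u \right)} = u - 2 = -2 + u$)
$p = -13$ ($p = 38 - 51 = -13$)
$\left(42 + p\right) Z{\left(-1 \right)} = \left(42 - 13\right) \left(-2 - 1\right) = 29 \left(-3\right) = -87$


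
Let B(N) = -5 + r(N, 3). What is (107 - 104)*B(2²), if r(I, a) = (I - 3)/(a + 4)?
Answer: -102/7 ≈ -14.571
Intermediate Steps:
r(I, a) = (-3 + I)/(4 + a)
B(N) = -38/7 + N/7 (B(N) = -5 + (-3 + N)/(4 + 3) = -5 + (-3 + N)/7 = -5 + (-3/7 + N/7) = -38/7 + N/7)
(107 - 104)*B(2²) = (107 - 104)*(-38/7 + (⅐)*2²) = 3*(-38/7 + (⅐)*4) = 3*(-38/7 + 4/7) = 3*(-34/7) = -102/7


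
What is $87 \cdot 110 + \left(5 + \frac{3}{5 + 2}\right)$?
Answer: $\frac{67028}{7} \approx 9575.4$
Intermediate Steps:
$87 \cdot 110 + \left(5 + \frac{3}{5 + 2}\right) = 9570 + \left(5 + \frac{3}{7}\right) = 9570 + \frac{38}{7} = \frac{67028}{7}$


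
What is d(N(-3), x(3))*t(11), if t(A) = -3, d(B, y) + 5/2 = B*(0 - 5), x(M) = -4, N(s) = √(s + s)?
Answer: 15/2 + 15*I*√6 ≈ 7.5 + 36.742*I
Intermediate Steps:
N(s) = √2*√s (N(s) = √(2*s) = √2*√s)
d(B, y) = -5/2 - 5*B (d(B, y) = -5/2 + B*(0 - 5) = -5/2 + B*(-5) = -5/2 - 5*B)
d(N(-3), x(3))*t(11) = (-5/2 - 5*√2*√(-3))*(-3) = (-5/2 - 5*√2*I*√3)*(-3) = (-5/2 - 5*I*√6)*(-3) = 15/2 + 15*I*√6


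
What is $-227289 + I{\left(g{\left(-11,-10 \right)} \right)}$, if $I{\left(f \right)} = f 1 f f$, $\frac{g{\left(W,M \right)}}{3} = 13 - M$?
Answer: $101220$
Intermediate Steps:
$g{\left(W,M \right)} = 39 - 3 M$ ($g{\left(W,M \right)} = 3 \left(13 - M\right) = 39 - 3 M$)
$I{\left(f \right)} = f^{3}$ ($I{\left(f \right)} = f f f = f^{2} f = f^{3}$)
$-227289 + I{\left(g{\left(-11,-10 \right)} \right)} = -227289 + \left(39 - -30\right)^{3} = -227289 + \left(39 + 30\right)^{3} = -227289 + 69^{3} = -227289 + 328509 = 101220$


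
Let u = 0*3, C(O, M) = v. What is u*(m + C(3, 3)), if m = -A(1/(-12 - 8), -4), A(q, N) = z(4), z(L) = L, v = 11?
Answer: 0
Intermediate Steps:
C(O, M) = 11
u = 0
A(q, N) = 4
m = -4 (m = -1*4 = -4)
u*(m + C(3, 3)) = 0*(-4 + 11) = 0*7 = 0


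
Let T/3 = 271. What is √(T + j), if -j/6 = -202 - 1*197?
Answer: √3207 ≈ 56.630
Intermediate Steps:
T = 813 (T = 3*271 = 813)
j = 2394 (j = -6*(-202 - 1*197) = -6*(-202 - 197) = -6*(-399) = 2394)
√(T + j) = √(813 + 2394) = √3207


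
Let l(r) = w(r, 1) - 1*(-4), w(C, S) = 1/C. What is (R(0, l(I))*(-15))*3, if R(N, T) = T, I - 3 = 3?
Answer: -375/2 ≈ -187.50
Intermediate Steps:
I = 6 (I = 3 + 3 = 6)
l(r) = 4 + 1/r (l(r) = 1/r - 1*(-4) = 1/r + 4 = 4 + 1/r)
(R(0, l(I))*(-15))*3 = ((4 + 1/6)*(-15))*3 = ((4 + ⅙)*(-15))*3 = ((25/6)*(-15))*3 = -125/2*3 = -375/2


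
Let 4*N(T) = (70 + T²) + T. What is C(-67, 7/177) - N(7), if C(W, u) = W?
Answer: -197/2 ≈ -98.500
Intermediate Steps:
N(T) = 35/2 + T/4 + T²/4 (N(T) = ((70 + T²) + T)/4 = (70 + T + T²)/4 = 35/2 + T/4 + T²/4)
C(-67, 7/177) - N(7) = -67 - (35/2 + (¼)*7 + (¼)*7²) = -67 - (35/2 + 7/4 + (¼)*49) = -67 - (35/2 + 7/4 + 49/4) = -67 - 1*63/2 = -67 - 63/2 = -197/2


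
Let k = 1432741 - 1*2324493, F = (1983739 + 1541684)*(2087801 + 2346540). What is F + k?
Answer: 15632926859491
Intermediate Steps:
F = 15632927751243 (F = 3525423*4434341 = 15632927751243)
k = -891752 (k = 1432741 - 2324493 = -891752)
F + k = 15632927751243 - 891752 = 15632926859491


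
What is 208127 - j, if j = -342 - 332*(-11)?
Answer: 204817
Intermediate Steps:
j = 3310 (j = -342 + 3652 = 3310)
208127 - j = 208127 - 1*3310 = 208127 - 3310 = 204817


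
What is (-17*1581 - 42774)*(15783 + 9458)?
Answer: -1758060891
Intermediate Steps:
(-17*1581 - 42774)*(15783 + 9458) = (-26877 - 42774)*25241 = -69651*25241 = -1758060891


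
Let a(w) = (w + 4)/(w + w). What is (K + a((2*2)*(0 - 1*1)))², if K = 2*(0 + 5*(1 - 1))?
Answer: 0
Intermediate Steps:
K = 0 (K = 2*(0 + 5*0) = 2*(0 + 0) = 2*0 = 0)
a(w) = (4 + w)/(2*w) (a(w) = (4 + w)/((2*w)) = (4 + w)*(1/(2*w)) = (4 + w)/(2*w))
(K + a((2*2)*(0 - 1*1)))² = (0 + (4 + (2*2)*(0 - 1*1))/(2*(((2*2)*(0 - 1*1)))))² = (0 + (4 + 4*(0 - 1))/(2*((4*(0 - 1)))))² = (0 + (4 + 4*(-1))/(2*((4*(-1)))))² = (0 + (½)*(4 - 4)/(-4))² = (0 + (½)*(-¼)*0)² = (0 + 0)² = 0² = 0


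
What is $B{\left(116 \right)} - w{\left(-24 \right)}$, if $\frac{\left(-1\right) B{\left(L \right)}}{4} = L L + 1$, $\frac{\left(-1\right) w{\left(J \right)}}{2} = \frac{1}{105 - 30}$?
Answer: $- \frac{4037098}{75} \approx -53828.0$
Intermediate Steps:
$w{\left(J \right)} = - \frac{2}{75}$ ($w{\left(J \right)} = - \frac{2}{105 - 30} = - \frac{2}{75}$)
$B{\left(L \right)} = -4 - 4 L^{2}$ ($B{\left(L \right)} = - 4 \left(L L + 1\right) = - 4 \left(L^{2} + 1\right) = - 4 \left(1 + L^{2}\right) = -4 - 4 L^{2}$)
$B{\left(116 \right)} - w{\left(-24 \right)} = \left(-4 - 4 \cdot 116^{2}\right) - - \frac{2}{75} = \left(-4 - 53824\right) + \frac{2}{75} = -53828 + \frac{2}{75} = - \frac{4037098}{75}$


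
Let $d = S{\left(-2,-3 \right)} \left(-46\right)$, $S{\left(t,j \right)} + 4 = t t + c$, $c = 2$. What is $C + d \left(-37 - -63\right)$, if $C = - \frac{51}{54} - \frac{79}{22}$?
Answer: $- \frac{237257}{99} \approx -2396.5$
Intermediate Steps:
$S{\left(t,j \right)} = -2 + t^{2}$ ($S{\left(t,j \right)} = -4 + \left(t t + 2\right) = -4 + \left(t^{2} + 2\right) = -4 + \left(2 + t^{2}\right) = -2 + t^{2}$)
$C = - \frac{449}{99}$ ($C = \left(-51\right) \frac{1}{54} - \frac{79}{22} = - \frac{17}{18} - \frac{79}{22} = - \frac{449}{99} \approx -4.5354$)
$d = -92$ ($d = \left(-2 + \left(-2\right)^{2}\right) \left(-46\right) = \left(-2 + 4\right) \left(-46\right) = 2 \left(-46\right) = -92$)
$C + d \left(-37 - -63\right) = - \frac{449}{99} - 92 \left(-37 - -63\right) = - \frac{449}{99} - 92 \left(-37 + 63\right) = - \frac{449}{99} - 2392 = - \frac{237257}{99}$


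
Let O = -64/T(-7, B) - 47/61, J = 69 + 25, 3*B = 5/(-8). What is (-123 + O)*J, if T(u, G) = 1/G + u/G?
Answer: -6501980/549 ≈ -11843.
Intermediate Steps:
B = -5/24 (B = (5/(-8))/3 = (5*(-⅛))/3 = (⅓)*(-5/8) = -5/24 ≈ -0.20833)
T(u, G) = 1/G + u/G
J = 94
O = -1643/549 (O = -64*(-5/(24*(1 - 7))) - 47/61 = -64/((-24/5*(-6))) - 47*1/61 = -64/144/5 - 47/61 = -64*5/144 - 47/61 = -20/9 - 47/61 = -1643/549 ≈ -2.9927)
(-123 + O)*J = (-123 - 1643/549)*94 = -69170/549*94 = -6501980/549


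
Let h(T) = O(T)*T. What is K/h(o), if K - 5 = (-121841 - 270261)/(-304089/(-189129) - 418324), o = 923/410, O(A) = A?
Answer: 26321228988731100/22467325947589601 ≈ 1.1715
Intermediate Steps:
o = 923/410 (o = 923*(1/410) = 923/410 ≈ 2.2512)
K = 156580779231/26372298569 (K = 5 + (-121841 - 270261)/(-304089/(-189129) - 418324) = 5 - 392102/(-304089*(-1/189129) - 418324) = 5 - 392102/(101363/63043 - 418324) = 5 - 392102/(-26372298569/63043) = 5 - 392102*(-63043/26372298569) = 5 + 24719286386/26372298569 = 156580779231/26372298569 ≈ 5.9373)
h(T) = T² (h(T) = T*T = T²)
K/h(o) = 156580779231/(26372298569*((923/410)²)) = 156580779231/(26372298569*(851929/168100)) = (156580779231/26372298569)*(168100/851929) = 26321228988731100/22467325947589601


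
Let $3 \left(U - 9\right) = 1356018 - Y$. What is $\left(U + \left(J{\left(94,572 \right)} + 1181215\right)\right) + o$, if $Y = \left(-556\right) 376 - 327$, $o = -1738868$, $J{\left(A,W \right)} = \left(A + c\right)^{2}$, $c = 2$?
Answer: $- \frac{79883}{3} \approx -26628.0$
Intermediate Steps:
$J{\left(A,W \right)} = \left(2 + A\right)^{2}$ ($J{\left(A,W \right)} = \left(A + 2\right)^{2} = \left(2 + A\right)^{2}$)
$Y = -209383$ ($Y = -209056 - 327 = -209383$)
$U = \frac{1565428}{3}$ ($U = 9 + \frac{1356018 - -209383}{3} = 9 + \frac{1356018 + 209383}{3} = 9 + \frac{1}{3} \cdot 1565401 = 9 + \frac{1565401}{3} = \frac{1565428}{3} \approx 5.2181 \cdot 10^{5}$)
$\left(U + \left(J{\left(94,572 \right)} + 1181215\right)\right) + o = \left(\frac{1565428}{3} + \left(\left(2 + 94\right)^{2} + 1181215\right)\right) - 1738868 = \left(\frac{1565428}{3} + \left(96^{2} + 1181215\right)\right) - 1738868 = \left(\frac{1565428}{3} + \left(9216 + 1181215\right)\right) - 1738868 = \left(\frac{1565428}{3} + 1190431\right) - 1738868 = \frac{5136721}{3} - 1738868 = - \frac{79883}{3}$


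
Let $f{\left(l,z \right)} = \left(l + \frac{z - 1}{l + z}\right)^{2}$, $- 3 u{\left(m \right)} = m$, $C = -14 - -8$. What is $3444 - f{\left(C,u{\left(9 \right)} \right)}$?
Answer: $\frac{276464}{81} \approx 3413.1$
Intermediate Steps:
$C = -6$ ($C = -14 + 8 = -6$)
$u{\left(m \right)} = - \frac{m}{3}$
$f{\left(l,z \right)} = \left(l + \frac{-1 + z}{l + z}\right)^{2}$
$3444 - f{\left(C,u{\left(9 \right)} \right)} = 3444 - \frac{\left(-1 - 3 + \left(-6\right)^{2} - 6 \left(\left(- \frac{1}{3}\right) 9\right)\right)^{2}}{\left(-6 - 3\right)^{2}} = 3444 - \frac{\left(-1 - 3 + 36 - -18\right)^{2}}{\left(-6 - 3\right)^{2}} = 3444 - \frac{\left(-1 - 3 + 36 + 18\right)^{2}}{81} = 3444 - \frac{50^{2}}{81} = 3444 - \frac{1}{81} \cdot 2500 = 3444 - \frac{2500}{81} = \frac{276464}{81}$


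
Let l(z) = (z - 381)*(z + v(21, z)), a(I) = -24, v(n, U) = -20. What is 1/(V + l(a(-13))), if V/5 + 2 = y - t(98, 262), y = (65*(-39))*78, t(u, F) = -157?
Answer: -1/970055 ≈ -1.0309e-6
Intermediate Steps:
l(z) = (-381 + z)*(-20 + z) (l(z) = (z - 381)*(z - 20) = (-381 + z)*(-20 + z))
y = -197730 (y = -2535*78 = -197730)
V = -987875 (V = -10 + 5*(-197730 - 1*(-157)) = -10 + 5*(-197730 + 157) = -10 + 5*(-197573) = -10 - 987865 = -987875)
1/(V + l(a(-13))) = 1/(-987875 + (7620 + (-24)² - 401*(-24))) = 1/(-987875 + (7620 + 576 + 9624)) = 1/(-987875 + 17820) = 1/(-970055) = -1/970055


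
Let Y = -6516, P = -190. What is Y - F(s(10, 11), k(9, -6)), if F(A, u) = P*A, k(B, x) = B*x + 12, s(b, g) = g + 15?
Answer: -1576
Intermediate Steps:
s(b, g) = 15 + g
k(B, x) = 12 + B*x
F(A, u) = -190*A
Y - F(s(10, 11), k(9, -6)) = -6516 - (-190)*(15 + 11) = -6516 - (-190)*26 = -6516 - 1*(-4940) = -6516 + 4940 = -1576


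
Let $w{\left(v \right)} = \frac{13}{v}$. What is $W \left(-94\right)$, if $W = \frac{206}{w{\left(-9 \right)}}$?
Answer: $\frac{174276}{13} \approx 13406.0$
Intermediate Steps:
$W = - \frac{1854}{13}$ ($W = \frac{206}{13 \frac{1}{-9}} = \frac{206}{13 \left(- \frac{1}{9}\right)} = \frac{206}{- \frac{13}{9}} = 206 \left(- \frac{9}{13}\right) = - \frac{1854}{13} \approx -142.62$)
$W \left(-94\right) = \left(- \frac{1854}{13}\right) \left(-94\right) = \frac{174276}{13}$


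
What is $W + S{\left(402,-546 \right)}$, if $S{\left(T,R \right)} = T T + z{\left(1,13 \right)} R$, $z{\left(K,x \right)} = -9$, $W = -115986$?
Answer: $50532$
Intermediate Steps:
$S{\left(T,R \right)} = T^{2} - 9 R$ ($S{\left(T,R \right)} = T T - 9 R = T^{2} - 9 R$)
$W + S{\left(402,-546 \right)} = -115986 - \left(-4914 - 402^{2}\right) = -115986 + \left(161604 + 4914\right) = -115986 + 166518 = 50532$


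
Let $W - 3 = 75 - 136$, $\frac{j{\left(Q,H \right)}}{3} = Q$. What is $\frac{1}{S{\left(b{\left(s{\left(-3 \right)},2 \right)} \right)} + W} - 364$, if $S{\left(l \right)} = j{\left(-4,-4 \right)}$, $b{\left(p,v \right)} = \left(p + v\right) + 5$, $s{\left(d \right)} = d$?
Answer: $- \frac{25481}{70} \approx -364.01$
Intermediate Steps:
$j{\left(Q,H \right)} = 3 Q$
$b{\left(p,v \right)} = 5 + p + v$
$W = -58$ ($W = 3 + \left(75 - 136\right) = 3 - 61 = -58$)
$S{\left(l \right)} = -12$ ($S{\left(l \right)} = 3 \left(-4\right) = -12$)
$\frac{1}{S{\left(b{\left(s{\left(-3 \right)},2 \right)} \right)} + W} - 364 = \frac{1}{-12 - 58} - 364 = \frac{1}{-70} - 364 = - \frac{1}{70} - 364 = - \frac{25481}{70}$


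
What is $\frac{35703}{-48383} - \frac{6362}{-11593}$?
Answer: $- \frac{106092233}{560904119} \approx -0.18915$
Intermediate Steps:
$\frac{35703}{-48383} - \frac{6362}{-11593} = 35703 \left(- \frac{1}{48383}\right) - - \frac{6362}{11593} = - \frac{35703}{48383} + \frac{6362}{11593} = - \frac{106092233}{560904119}$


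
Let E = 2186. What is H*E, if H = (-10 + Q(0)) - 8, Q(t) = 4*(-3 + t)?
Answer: -65580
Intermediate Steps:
Q(t) = -12 + 4*t
H = -30 (H = (-10 + (-12 + 4*0)) - 8 = (-10 + (-12 + 0)) - 8 = (-10 - 12) - 8 = -22 - 8 = -30)
H*E = -30*2186 = -65580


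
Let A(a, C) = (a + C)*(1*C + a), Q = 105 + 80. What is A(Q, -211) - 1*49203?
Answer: -48527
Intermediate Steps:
Q = 185
A(a, C) = (C + a)**2 (A(a, C) = (C + a)*(C + a) = (C + a)**2)
A(Q, -211) - 1*49203 = (-211 + 185)**2 - 1*49203 = (-26)**2 - 49203 = 676 - 49203 = -48527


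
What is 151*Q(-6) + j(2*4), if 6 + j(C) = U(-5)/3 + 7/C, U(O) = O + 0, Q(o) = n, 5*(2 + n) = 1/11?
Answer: -403981/1320 ≈ -306.05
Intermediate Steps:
n = -109/55 (n = -2 + (⅕)/11 = -2 + (⅕)*(1/11) = -2 + 1/55 = -109/55 ≈ -1.9818)
Q(o) = -109/55
U(O) = O
j(C) = -23/3 + 7/C (j(C) = -6 + (-5/3 + 7/C) = -23/3 + 7/C)
151*Q(-6) + j(2*4) = 151*(-109/55) + (-23/3 + 7/((2*4))) = -16459/55 + (-23/3 + 7/8) = -16459/55 - 163/24 = -403981/1320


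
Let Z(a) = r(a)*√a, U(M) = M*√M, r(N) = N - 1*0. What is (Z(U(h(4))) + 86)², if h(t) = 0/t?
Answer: 7396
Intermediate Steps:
r(N) = N (r(N) = N + 0 = N)
h(t) = 0
U(M) = M^(3/2)
Z(a) = a^(3/2) (Z(a) = a*√a = a^(3/2))
(Z(U(h(4))) + 86)² = ((0^(3/2))^(3/2) + 86)² = (0^(3/2) + 86)² = (0 + 86)² = 86² = 7396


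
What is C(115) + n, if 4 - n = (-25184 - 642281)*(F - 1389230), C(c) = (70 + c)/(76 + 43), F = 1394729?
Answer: 436776414826/119 ≈ 3.6704e+9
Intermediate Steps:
C(c) = 10/17 + c/119 (C(c) = (70 + c)/119 = (70 + c)*(1/119) = 10/17 + c/119)
n = 3670390039 (n = 4 - (-25184 - 642281)*(1394729 - 1389230) = 4 - (-667465)*5499 = 4 - 1*(-3670390035) = 4 + 3670390035 = 3670390039)
C(115) + n = (10/17 + (1/119)*115) + 3670390039 = (10/17 + 115/119) + 3670390039 = 185/119 + 3670390039 = 436776414826/119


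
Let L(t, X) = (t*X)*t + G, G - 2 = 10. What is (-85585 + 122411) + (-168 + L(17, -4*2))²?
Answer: 6127850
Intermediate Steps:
G = 12 (G = 2 + 10 = 12)
L(t, X) = 12 + X*t² (L(t, X) = (t*X)*t + 12 = (X*t)*t + 12 = X*t² + 12 = 12 + X*t²)
(-85585 + 122411) + (-168 + L(17, -4*2))² = (-85585 + 122411) + (-168 + (12 - 4*2*17²))² = 36826 + (-168 + (12 - 8*289))² = 36826 + (-168 + (12 - 2312))² = 36826 + (-168 - 2300)² = 36826 + (-2468)² = 36826 + 6091024 = 6127850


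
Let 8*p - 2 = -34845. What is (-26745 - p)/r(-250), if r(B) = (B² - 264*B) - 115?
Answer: -179117/1027080 ≈ -0.17439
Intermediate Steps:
p = -34843/8 (p = ¼ + (⅛)*(-34845) = ¼ - 34845/8 = -34843/8 ≈ -4355.4)
r(B) = -115 + B² - 264*B
(-26745 - p)/r(-250) = (-26745 - 1*(-34843/8))/(-115 + (-250)² - 264*(-250)) = (-26745 + 34843/8)/(-115 + 62500 + 66000) = -179117/8/128385 = -179117/8*1/128385 = -179117/1027080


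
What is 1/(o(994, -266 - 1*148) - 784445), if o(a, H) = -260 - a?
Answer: -1/785699 ≈ -1.2728e-6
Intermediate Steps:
1/(o(994, -266 - 1*148) - 784445) = 1/((-260 - 1*994) - 784445) = 1/((-260 - 994) - 784445) = 1/(-1254 - 784445) = 1/(-785699) = -1/785699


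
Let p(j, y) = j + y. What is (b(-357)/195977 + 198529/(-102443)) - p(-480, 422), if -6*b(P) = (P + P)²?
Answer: 1116824075267/20076471811 ≈ 55.628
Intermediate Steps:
b(P) = -2*P²/3 (b(P) = -(P + P)²/6 = -4*P²/6 = -2*P²/3)
(b(-357)/195977 + 198529/(-102443)) - p(-480, 422) = (-⅔*(-357)²/195977 + 198529/(-102443)) - (-480 + 422) = (-⅔*127449*(1/195977) + 198529*(-1/102443)) - 1*(-58) = (-84966*1/195977 - 198529/102443) + 58 = (-84966/195977 - 198529/102443) + 58 = -47611289771/20076471811 + 58 = 1116824075267/20076471811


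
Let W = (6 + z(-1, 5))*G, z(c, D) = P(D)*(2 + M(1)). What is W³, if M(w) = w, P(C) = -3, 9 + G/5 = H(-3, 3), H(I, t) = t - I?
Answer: 91125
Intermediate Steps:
G = -15 (G = -45 + 5*(3 - 1*(-3)) = -45 + 5*(3 + 3) = -45 + 5*6 = -45 + 30 = -15)
z(c, D) = -9 (z(c, D) = -3*(2 + 1) = -3*3 = -9)
W = 45 (W = (6 - 9)*(-15) = -3*(-15) = 45)
W³ = 45³ = 91125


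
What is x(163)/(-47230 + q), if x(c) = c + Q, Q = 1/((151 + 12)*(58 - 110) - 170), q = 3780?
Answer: -1409297/375668700 ≈ -0.0037514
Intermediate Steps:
Q = -1/8646 (Q = 1/(163*(-52) - 170) = 1/(-8476 - 170) = 1/(-8646) = -1/8646 ≈ -0.00011566)
x(c) = -1/8646 + c (x(c) = c - 1/8646 = -1/8646 + c)
x(163)/(-47230 + q) = (-1/8646 + 163)/(-47230 + 3780) = (1409297/8646)/(-43450) = (1409297/8646)*(-1/43450) = -1409297/375668700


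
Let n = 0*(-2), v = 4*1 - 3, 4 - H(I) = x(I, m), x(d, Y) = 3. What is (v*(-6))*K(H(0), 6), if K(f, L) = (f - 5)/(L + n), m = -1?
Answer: 4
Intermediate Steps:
H(I) = 1 (H(I) = 4 - 1*3 = 4 - 3 = 1)
v = 1 (v = 4 - 3 = 1)
n = 0
K(f, L) = (-5 + f)/L (K(f, L) = (f - 5)/(L + 0) = (-5 + f)/L)
(v*(-6))*K(H(0), 6) = (1*(-6))*((-5 + 1)/6) = -(-4) = -6*(-⅔) = 4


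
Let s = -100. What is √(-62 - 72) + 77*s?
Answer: -7700 + I*√134 ≈ -7700.0 + 11.576*I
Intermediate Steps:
√(-62 - 72) + 77*s = √(-62 - 72) + 77*(-100) = √(-134) - 7700 = I*√134 - 7700 = -7700 + I*√134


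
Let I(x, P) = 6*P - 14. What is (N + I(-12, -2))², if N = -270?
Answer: 87616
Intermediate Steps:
I(x, P) = -14 + 6*P
(N + I(-12, -2))² = (-270 + (-14 + 6*(-2)))² = (-270 + (-14 - 12))² = (-270 - 26)² = (-296)² = 87616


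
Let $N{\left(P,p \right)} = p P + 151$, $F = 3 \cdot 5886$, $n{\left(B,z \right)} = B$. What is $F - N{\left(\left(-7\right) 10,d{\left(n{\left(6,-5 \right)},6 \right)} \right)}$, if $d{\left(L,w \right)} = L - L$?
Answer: $17507$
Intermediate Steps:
$d{\left(L,w \right)} = 0$
$F = 17658$
$N{\left(P,p \right)} = 151 + P p$ ($N{\left(P,p \right)} = P p + 151 = 151 + P p$)
$F - N{\left(\left(-7\right) 10,d{\left(n{\left(6,-5 \right)},6 \right)} \right)} = 17658 - \left(151 + \left(-7\right) 10 \cdot 0\right) = 17658 - \left(151 - 0\right) = 17658 - \left(151 + 0\right) = 17658 - 151 = 17507$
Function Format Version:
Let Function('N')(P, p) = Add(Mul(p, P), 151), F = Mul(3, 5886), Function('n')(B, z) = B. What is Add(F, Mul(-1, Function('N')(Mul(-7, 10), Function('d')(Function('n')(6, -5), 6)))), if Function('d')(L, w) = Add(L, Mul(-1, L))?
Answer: 17507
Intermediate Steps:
Function('d')(L, w) = 0
F = 17658
Function('N')(P, p) = Add(151, Mul(P, p)) (Function('N')(P, p) = Add(Mul(P, p), 151) = Add(151, Mul(P, p)))
Add(F, Mul(-1, Function('N')(Mul(-7, 10), Function('d')(Function('n')(6, -5), 6)))) = Add(17658, Mul(-1, Add(151, Mul(Mul(-7, 10), 0)))) = Add(17658, Mul(-1, Add(151, Mul(-70, 0)))) = Add(17658, Mul(-1, Add(151, 0))) = Add(17658, Mul(-1, 151)) = Add(17658, -151) = 17507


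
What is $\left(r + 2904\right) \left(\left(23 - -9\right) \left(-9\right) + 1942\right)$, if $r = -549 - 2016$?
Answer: $560706$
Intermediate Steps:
$r = -2565$
$\left(r + 2904\right) \left(\left(23 - -9\right) \left(-9\right) + 1942\right) = \left(-2565 + 2904\right) \left(\left(23 - -9\right) \left(-9\right) + 1942\right) = 339 \left(\left(23 + 9\right) \left(-9\right) + 1942\right) = 339 \left(32 \left(-9\right) + 1942\right) = 339 \left(-288 + 1942\right) = 339 \cdot 1654 = 560706$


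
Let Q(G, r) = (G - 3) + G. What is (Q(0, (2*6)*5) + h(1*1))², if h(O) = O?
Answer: 4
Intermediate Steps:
Q(G, r) = -3 + 2*G (Q(G, r) = (-3 + G) + G = -3 + 2*G)
(Q(0, (2*6)*5) + h(1*1))² = ((-3 + 2*0) + 1*1)² = ((-3 + 0) + 1)² = (-3 + 1)² = (-2)² = 4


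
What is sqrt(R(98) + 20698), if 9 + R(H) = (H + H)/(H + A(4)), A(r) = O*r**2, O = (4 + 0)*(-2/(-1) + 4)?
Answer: sqrt(1201661427)/241 ≈ 143.84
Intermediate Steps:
O = 24 (O = 4*(-2*(-1) + 4) = 4*(2 + 4) = 4*6 = 24)
A(r) = 24*r**2
R(H) = -9 + 2*H/(384 + H) (R(H) = -9 + (H + H)/(H + 24*4**2) = -9 + (2*H)/(H + 24*16) = -9 + (2*H)/(H + 384) = -9 + (2*H)/(384 + H) = -9 + 2*H/(384 + H))
sqrt(R(98) + 20698) = sqrt((-3456 - 7*98)/(384 + 98) + 20698) = sqrt((-3456 - 686)/482 + 20698) = sqrt((1/482)*(-4142) + 20698) = sqrt(-2071/241 + 20698) = sqrt(4986147/241) = sqrt(1201661427)/241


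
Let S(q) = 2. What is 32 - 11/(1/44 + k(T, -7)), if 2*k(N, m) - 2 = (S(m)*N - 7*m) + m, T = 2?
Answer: 33340/1057 ≈ 31.542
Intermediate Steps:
k(N, m) = 1 + N - 3*m (k(N, m) = 1 + ((2*N - 7*m) + m)/2 = 1 + ((-7*m + 2*N) + m)/2 = 1 + (-6*m + 2*N)/2 = 1 + (N - 3*m) = 1 + N - 3*m)
32 - 11/(1/44 + k(T, -7)) = 32 - 11/(1/44 + (1 + 2 - 3*(-7))) = 32 - 11/(1/44 + (1 + 2 + 21)) = 32 - 11/(1/44 + 24) = 32 - 11/1057/44 = 32 - 11*44/1057 = 32 - 484/1057 = 33340/1057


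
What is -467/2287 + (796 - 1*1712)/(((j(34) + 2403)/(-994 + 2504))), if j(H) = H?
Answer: -3164424999/5573419 ≈ -567.77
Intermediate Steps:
-467/2287 + (796 - 1*1712)/(((j(34) + 2403)/(-994 + 2504))) = -467/2287 + (796 - 1*1712)/(((34 + 2403)/(-994 + 2504))) = -467*1/2287 + (796 - 1712)/((2437/1510)) = -467/2287 - 916/(2437*(1/1510)) = -467/2287 - 916/2437/1510 = -467/2287 - 916*1510/2437 = -467/2287 - 1383160/2437 = -3164424999/5573419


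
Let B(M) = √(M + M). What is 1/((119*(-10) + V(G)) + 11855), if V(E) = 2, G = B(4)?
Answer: 1/10667 ≈ 9.3747e-5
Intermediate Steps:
B(M) = √2*√M (B(M) = √(2*M) = √2*√M)
G = 2*√2 (G = √2*√4 = √2*2 = 2*√2 ≈ 2.8284)
1/((119*(-10) + V(G)) + 11855) = 1/((119*(-10) + 2) + 11855) = 1/((-1190 + 2) + 11855) = 1/(-1188 + 11855) = 1/10667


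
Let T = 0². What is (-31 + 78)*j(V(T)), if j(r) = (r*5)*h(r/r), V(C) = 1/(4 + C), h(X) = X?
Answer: 235/4 ≈ 58.750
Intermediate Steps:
T = 0
j(r) = 5*r (j(r) = (r*5)*(r/r) = (5*r)*1 = 5*r)
(-31 + 78)*j(V(T)) = (-31 + 78)*(5/(4 + 0)) = 47*(5/4) = 235/4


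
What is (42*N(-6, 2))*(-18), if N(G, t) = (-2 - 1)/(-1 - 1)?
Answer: -1134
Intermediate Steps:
N(G, t) = 3/2 (N(G, t) = -3/(-2) = -3*(-½) = 3/2)
(42*N(-6, 2))*(-18) = (42*(3/2))*(-18) = 63*(-18) = -1134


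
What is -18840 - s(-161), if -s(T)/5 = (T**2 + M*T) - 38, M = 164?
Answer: -21445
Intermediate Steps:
s(T) = 190 - 820*T - 5*T**2 (s(T) = -5*((T**2 + 164*T) - 38) = -5*(-38 + T**2 + 164*T) = 190 - 820*T - 5*T**2)
-18840 - s(-161) = -18840 - (190 - 820*(-161) - 5*(-161)**2) = -18840 - (190 + 132020 - 5*25921) = -18840 - (190 + 132020 - 129605) = -18840 - 1*2605 = -18840 - 2605 = -21445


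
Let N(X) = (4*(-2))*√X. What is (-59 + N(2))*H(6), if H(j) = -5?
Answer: 295 + 40*√2 ≈ 351.57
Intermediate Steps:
N(X) = -8*√X
(-59 + N(2))*H(6) = (-59 - 8*√2)*(-5) = 295 + 40*√2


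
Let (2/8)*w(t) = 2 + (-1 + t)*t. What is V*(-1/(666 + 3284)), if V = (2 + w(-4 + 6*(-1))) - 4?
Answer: -223/1975 ≈ -0.11291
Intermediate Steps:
w(t) = 8 + 4*t*(-1 + t) (w(t) = 4*(2 + (-1 + t)*t) = 4*(2 + t*(-1 + t)) = 8 + 4*t*(-1 + t))
V = 446 (V = (2 + (8 - 4*(-4 + 6*(-1)) + 4*(-4 + 6*(-1))²)) - 4 = (2 + (8 - 4*(-4 - 6) + 4*(-4 - 6)²)) - 4 = (2 + (8 - 4*(-10) + 4*(-10)²)) - 4 = (2 + (8 + 40 + 4*100)) - 4 = (2 + (8 + 40 + 400)) - 4 = (2 + 448) - 4 = 450 - 4 = 446)
V*(-1/(666 + 3284)) = 446*(-1/(666 + 3284)) = 446*(-1/3950) = -223/1975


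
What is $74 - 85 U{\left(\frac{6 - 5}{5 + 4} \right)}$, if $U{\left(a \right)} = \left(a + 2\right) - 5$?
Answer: $\frac{2876}{9} \approx 319.56$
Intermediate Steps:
$U{\left(a \right)} = -3 + a$ ($U{\left(a \right)} = \left(2 + a\right) - 5 = -3 + a$)
$74 - 85 U{\left(\frac{6 - 5}{5 + 4} \right)} = 74 - 85 \left(-3 + \frac{6 - 5}{5 + 4}\right) = 74 - 85 \left(-3 + 1 \cdot \frac{1}{9}\right) = 74 - 85 \left(-3 + \frac{1}{9}\right) = 74 - - \frac{2210}{9} = 74 + \frac{2210}{9} = \frac{2876}{9}$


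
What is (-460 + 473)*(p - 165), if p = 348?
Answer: 2379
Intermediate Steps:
(-460 + 473)*(p - 165) = (-460 + 473)*(348 - 165) = 13*183 = 2379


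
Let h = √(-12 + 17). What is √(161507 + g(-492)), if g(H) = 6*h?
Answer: √(161507 + 6*√5) ≈ 401.90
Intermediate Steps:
h = √5 ≈ 2.2361
g(H) = 6*√5
√(161507 + g(-492)) = √(161507 + 6*√5)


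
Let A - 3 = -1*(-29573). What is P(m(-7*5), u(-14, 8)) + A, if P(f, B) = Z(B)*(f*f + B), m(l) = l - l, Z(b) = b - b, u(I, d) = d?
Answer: 29576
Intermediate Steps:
Z(b) = 0
A = 29576 (A = 3 - 1*(-29573) = 3 + 29573 = 29576)
m(l) = 0
P(f, B) = 0 (P(f, B) = 0*(f*f + B) = 0*(f² + B) = 0*(B + f²) = 0)
P(m(-7*5), u(-14, 8)) + A = 0 + 29576 = 29576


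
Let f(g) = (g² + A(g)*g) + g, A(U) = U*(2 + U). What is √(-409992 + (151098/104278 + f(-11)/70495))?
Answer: I*√5538802593542476774961230/3675538805 ≈ 640.3*I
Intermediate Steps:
f(g) = g + g² + g²*(2 + g) (f(g) = (g² + (g*(2 + g))*g) + g = (g² + g²*(2 + g)) + g = g + g² + g²*(2 + g))
√(-409992 + (151098/104278 + f(-11)/70495)) = √(-409992 + (151098/104278 - 11*(1 - 11 - 11*(2 - 11))/70495)) = √(-409992 + (151098*(1/104278) - 11*(1 - 11 - 11*(-9))*(1/70495))) = √(-409992 + (75549/52139 - 11*(1 - 11 + 99)*(1/70495))) = √(-409992 + (75549/52139 - 11*89*(1/70495))) = √(-409992 + (75549/52139 - 979*1/70495)) = √(-409992 + (75549/52139 - 979/70495)) = √(-409992 + 5274782674/3675538805) = √(-1506936230956886/3675538805) = I*√5538802593542476774961230/3675538805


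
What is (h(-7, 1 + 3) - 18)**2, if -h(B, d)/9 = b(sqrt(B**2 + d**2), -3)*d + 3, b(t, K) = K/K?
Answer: 6561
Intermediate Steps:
b(t, K) = 1
h(B, d) = -27 - 9*d (h(B, d) = -9*(1*d + 3) = -9*(d + 3) = -9*(3 + d) = -27 - 9*d)
(h(-7, 1 + 3) - 18)**2 = ((-27 - 9*(1 + 3)) - 18)**2 = ((-27 - 9*4) - 18)**2 = ((-27 - 36) - 18)**2 = (-63 - 18)**2 = (-81)**2 = 6561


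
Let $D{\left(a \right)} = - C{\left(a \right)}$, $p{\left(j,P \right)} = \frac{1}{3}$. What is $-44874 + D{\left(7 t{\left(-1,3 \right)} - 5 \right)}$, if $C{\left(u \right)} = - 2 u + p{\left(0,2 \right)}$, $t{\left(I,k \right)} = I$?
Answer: $- \frac{134695}{3} \approx -44898.0$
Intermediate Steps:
$p{\left(j,P \right)} = \frac{1}{3}$
$C{\left(u \right)} = \frac{1}{3} - 2 u$ ($C{\left(u \right)} = - 2 u + \frac{1}{3} = \frac{1}{3} - 2 u$)
$D{\left(a \right)} = - \frac{1}{3} + 2 a$ ($D{\left(a \right)} = - (\frac{1}{3} - 2 a) = - \frac{1}{3} + 2 a$)
$-44874 + D{\left(7 t{\left(-1,3 \right)} - 5 \right)} = -44874 + \left(- \frac{1}{3} + 2 \left(7 \left(-1\right) - 5\right)\right) = -44874 + \left(- \frac{1}{3} + 2 \left(-7 - 5\right)\right) = -44874 + \left(- \frac{1}{3} + 2 \left(-12\right)\right) = -44874 - \frac{73}{3} = - \frac{134695}{3}$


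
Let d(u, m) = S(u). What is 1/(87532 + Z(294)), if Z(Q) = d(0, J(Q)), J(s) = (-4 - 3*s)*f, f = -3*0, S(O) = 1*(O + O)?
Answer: 1/87532 ≈ 1.1424e-5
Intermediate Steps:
S(O) = 2*O (S(O) = 1*(2*O) = 2*O)
f = 0
J(s) = 0 (J(s) = (-4 - 3*s)*0 = 0)
d(u, m) = 2*u
Z(Q) = 0 (Z(Q) = 2*0 = 0)
1/(87532 + Z(294)) = 1/(87532 + 0) = 1/87532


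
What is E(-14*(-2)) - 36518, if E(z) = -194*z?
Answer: -41950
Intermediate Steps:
E(-14*(-2)) - 36518 = -(-2716)*(-2) - 36518 = -194*28 - 36518 = -5432 - 36518 = -41950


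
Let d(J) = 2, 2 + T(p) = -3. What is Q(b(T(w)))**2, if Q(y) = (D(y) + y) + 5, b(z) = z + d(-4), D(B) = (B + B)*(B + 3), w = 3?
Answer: 4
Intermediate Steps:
T(p) = -5 (T(p) = -2 - 3 = -5)
D(B) = 2*B*(3 + B) (D(B) = (2*B)*(3 + B) = 2*B*(3 + B))
b(z) = 2 + z (b(z) = z + 2 = 2 + z)
Q(y) = 5 + y + 2*y*(3 + y) (Q(y) = (2*y*(3 + y) + y) + 5 = (y + 2*y*(3 + y)) + 5 = 5 + y + 2*y*(3 + y))
Q(b(T(w)))**2 = (5 + (2 - 5) + 2*(2 - 5)*(3 + (2 - 5)))**2 = (5 - 3 + 2*(-3)*(3 - 3))**2 = (5 - 3 + 2*(-3)*0)**2 = (5 - 3 + 0)**2 = 2**2 = 4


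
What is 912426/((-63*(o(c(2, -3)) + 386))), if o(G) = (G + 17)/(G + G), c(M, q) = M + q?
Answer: -152071/3969 ≈ -38.315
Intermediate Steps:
o(G) = (17 + G)/(2*G) (o(G) = (17 + G)/((2*G)) = (17 + G)*(1/(2*G)) = (17 + G)/(2*G))
912426/((-63*(o(c(2, -3)) + 386))) = 912426/((-63*((17 + (2 - 3))/(2*(2 - 3)) + 386))) = 912426/((-63*((1/2)*(17 - 1)/(-1) + 386))) = 912426/((-63*((1/2)*(-1)*16 + 386))) = 912426/((-63*(-8 + 386))) = 912426/((-63*378)) = 912426/(-23814) = 912426*(-1/23814) = -152071/3969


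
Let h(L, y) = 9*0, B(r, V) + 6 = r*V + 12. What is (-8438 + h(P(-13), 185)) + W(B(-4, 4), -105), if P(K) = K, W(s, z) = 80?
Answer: -8358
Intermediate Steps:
B(r, V) = 6 + V*r (B(r, V) = -6 + (r*V + 12) = -6 + (V*r + 12) = -6 + (12 + V*r) = 6 + V*r)
h(L, y) = 0
(-8438 + h(P(-13), 185)) + W(B(-4, 4), -105) = (-8438 + 0) + 80 = -8438 + 80 = -8358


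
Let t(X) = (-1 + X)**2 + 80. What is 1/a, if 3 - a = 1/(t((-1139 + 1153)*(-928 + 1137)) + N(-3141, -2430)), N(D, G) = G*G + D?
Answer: 14457464/43372391 ≈ 0.33333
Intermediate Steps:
N(D, G) = D + G**2 (N(D, G) = G**2 + D = D + G**2)
t(X) = 80 + (-1 + X)**2
a = 43372391/14457464 (a = 3 - 1/((80 + (-1 + (-1139 + 1153)*(-928 + 1137))**2) + (-3141 + (-2430)**2)) = 3 - 1/((80 + (-1 + 14*209)**2) + (-3141 + 5904900)) = 3 - 1/((80 + (-1 + 2926)**2) + 5901759) = 3 - 1/((80 + 2925**2) + 5901759) = 3 - 1/((80 + 8555625) + 5901759) = 3 - 1/(8555705 + 5901759) = 3 - 1/14457464 = 43372391/14457464 ≈ 3.0000)
1/a = 1/(43372391/14457464) = 14457464/43372391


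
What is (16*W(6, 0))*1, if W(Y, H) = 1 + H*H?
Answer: 16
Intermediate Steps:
W(Y, H) = 1 + H²
(16*W(6, 0))*1 = (16*(1 + 0²))*1 = (16*(1 + 0))*1 = (16*1)*1 = 16*1 = 16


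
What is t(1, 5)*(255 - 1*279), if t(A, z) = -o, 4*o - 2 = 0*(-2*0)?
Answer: 12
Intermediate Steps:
o = 1/2 (o = 1/2 + (0*(-2*0))/4 = 1/2 + (0*0)/4 = 1/2 + (1/4)*0 = 1/2 + 0 = 1/2 ≈ 0.50000)
t(A, z) = -1/2 (t(A, z) = -1*1/2 = -1/2)
t(1, 5)*(255 - 1*279) = -(255 - 1*279)/2 = -(255 - 279)/2 = -1/2*(-24) = 12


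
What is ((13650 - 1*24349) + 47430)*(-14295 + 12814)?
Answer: -54398611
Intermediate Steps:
((13650 - 1*24349) + 47430)*(-14295 + 12814) = ((13650 - 24349) + 47430)*(-1481) = (-10699 + 47430)*(-1481) = 36731*(-1481) = -54398611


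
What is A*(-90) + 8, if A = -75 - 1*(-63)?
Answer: 1088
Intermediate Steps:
A = -12 (A = -75 + 63 = -12)
A*(-90) + 8 = -12*(-90) + 8 = 1080 + 8 = 1088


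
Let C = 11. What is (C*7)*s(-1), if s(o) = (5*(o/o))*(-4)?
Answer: -1540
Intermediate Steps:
s(o) = -20 (s(o) = (5*1)*(-4) = 5*(-4) = -20)
(C*7)*s(-1) = (11*7)*(-20) = 77*(-20) = -1540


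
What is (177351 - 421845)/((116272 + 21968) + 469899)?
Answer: -27166/67571 ≈ -0.40204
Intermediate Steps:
(177351 - 421845)/((116272 + 21968) + 469899) = -244494/(138240 + 469899) = -244494/608139 = -244494*1/608139 = -27166/67571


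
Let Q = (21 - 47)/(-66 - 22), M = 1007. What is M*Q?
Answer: 13091/44 ≈ 297.52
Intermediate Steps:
Q = 13/44 (Q = -26/(-88) = -26*(-1/88) = 13/44 ≈ 0.29545)
M*Q = 1007*(13/44) = 13091/44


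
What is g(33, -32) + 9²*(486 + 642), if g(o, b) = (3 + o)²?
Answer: 92664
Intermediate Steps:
g(33, -32) + 9²*(486 + 642) = (3 + 33)² + 9²*(486 + 642) = 36² + 81*1128 = 1296 + 91368 = 92664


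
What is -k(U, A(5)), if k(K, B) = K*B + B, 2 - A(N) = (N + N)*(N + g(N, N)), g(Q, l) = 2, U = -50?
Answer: -3332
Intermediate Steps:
A(N) = 2 - 2*N*(2 + N) (A(N) = 2 - (N + N)*(N + 2) = 2 - 2*N*(2 + N))
k(K, B) = B + B*K (k(K, B) = B*K + B = B + B*K)
-k(U, A(5)) = -(2 - 4*5 - 2*5**2)*(1 - 50) = -(2 - 20 - 2*25)*(-49) = -(2 - 20 - 50)*(-49) = -(-68)*(-49) = -1*3332 = -3332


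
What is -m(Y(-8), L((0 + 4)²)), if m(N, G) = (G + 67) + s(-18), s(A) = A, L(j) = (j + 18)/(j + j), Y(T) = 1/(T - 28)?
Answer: -801/16 ≈ -50.063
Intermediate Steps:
Y(T) = 1/(-28 + T)
L(j) = (18 + j)/(2*j) (L(j) = (18 + j)/((2*j)) = (18 + j)*(1/(2*j)) = (18 + j)/(2*j))
m(N, G) = 49 + G (m(N, G) = (G + 67) - 18 = (67 + G) - 18 = 49 + G)
-m(Y(-8), L((0 + 4)²)) = -(49 + (18 + (0 + 4)²)/(2*((0 + 4)²))) = -(49 + (18 + 4²)/(2*(4²))) = -(49 + (½)*(18 + 16)/16) = -(49 + (½)*(1/16)*34) = -(49 + 17/16) = -1*801/16 = -801/16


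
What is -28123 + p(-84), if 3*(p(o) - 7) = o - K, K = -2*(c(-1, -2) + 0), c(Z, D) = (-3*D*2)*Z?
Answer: -28152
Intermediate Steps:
c(Z, D) = -6*D*Z (c(Z, D) = (-6*D)*Z = -6*D*Z)
K = 24 (K = -2*(-6*(-2)*(-1) + 0) = -2*(-12 + 0) = -2*(-12) = 24)
p(o) = -1 + o/3 (p(o) = 7 + (o - 1*24)/3 = 7 + (o - 24)/3 = 7 + (-24 + o)/3 = 7 + (-8 + o/3) = -1 + o/3)
-28123 + p(-84) = -28123 + (-1 + (1/3)*(-84)) = -28123 + (-1 - 28) = -28123 - 29 = -28152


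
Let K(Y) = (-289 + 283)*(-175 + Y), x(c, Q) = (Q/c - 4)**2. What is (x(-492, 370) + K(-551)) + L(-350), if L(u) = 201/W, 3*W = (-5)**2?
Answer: 6660847573/1512900 ≈ 4402.7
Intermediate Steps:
W = 25/3 (W = (1/3)*(-5)**2 = (1/3)*25 = 25/3 ≈ 8.3333)
L(u) = 603/25 (L(u) = 201/(25/3) = 201*(3/25) = 603/25)
x(c, Q) = (-4 + Q/c)**2
K(Y) = 1050 - 6*Y (K(Y) = -6*(-175 + Y) = 1050 - 6*Y)
(x(-492, 370) + K(-551)) + L(-350) = ((370 - 4*(-492))**2/(-492)**2 + (1050 - 6*(-551))) + 603/25 = ((370 + 1968)**2/242064 + (1050 + 3306)) + 603/25 = ((1/242064)*2338**2 + 4356) + 603/25 = ((1/242064)*5466244 + 4356) + 603/25 = (1366561/60516 + 4356) + 603/25 = 264974257/60516 + 603/25 = 6660847573/1512900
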